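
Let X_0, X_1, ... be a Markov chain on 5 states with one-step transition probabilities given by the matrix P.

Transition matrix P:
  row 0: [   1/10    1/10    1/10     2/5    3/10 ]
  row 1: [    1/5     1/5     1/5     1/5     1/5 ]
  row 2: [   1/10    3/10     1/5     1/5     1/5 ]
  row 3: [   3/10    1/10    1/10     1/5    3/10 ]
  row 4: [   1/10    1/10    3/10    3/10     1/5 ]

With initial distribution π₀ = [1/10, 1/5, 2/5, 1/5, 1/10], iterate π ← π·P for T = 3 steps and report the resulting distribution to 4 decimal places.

t=0: π = [0.1000, 0.2000, 0.4000, 0.2000, 0.1000]
t=1: π = [0.1600, 0.2000, 0.1800, 0.2300, 0.2300]
t=2: π = [0.1660, 0.1560, 0.1840, 0.2550, 0.2390]
t=3: π = [0.1666, 0.1524, 0.1818, 0.2571, 0.2421]

π = [0.1666, 0.1524, 0.1818, 0.2571, 0.2421]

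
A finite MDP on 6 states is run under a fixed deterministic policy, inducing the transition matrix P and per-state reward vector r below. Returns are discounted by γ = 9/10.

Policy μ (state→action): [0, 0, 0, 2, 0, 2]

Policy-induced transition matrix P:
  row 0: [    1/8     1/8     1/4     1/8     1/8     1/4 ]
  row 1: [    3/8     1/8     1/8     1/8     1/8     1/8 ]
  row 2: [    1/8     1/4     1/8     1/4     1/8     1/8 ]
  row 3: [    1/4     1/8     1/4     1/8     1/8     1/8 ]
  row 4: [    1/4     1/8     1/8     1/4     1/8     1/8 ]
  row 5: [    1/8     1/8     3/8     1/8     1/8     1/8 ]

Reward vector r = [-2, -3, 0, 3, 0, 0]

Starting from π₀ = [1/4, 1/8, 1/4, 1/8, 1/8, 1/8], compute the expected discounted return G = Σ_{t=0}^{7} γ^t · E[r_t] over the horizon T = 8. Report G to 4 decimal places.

G = -2.1324

t=0: π = [0.2500, 0.1250, 0.2500, 0.1250, 0.1250, 0.1250], E[r] = -0.5000, γ^t·E[r] = -0.500000, running G = -0.500000
t=1: π = [0.1875, 0.1563, 0.2031, 0.1719, 0.1250, 0.1563], E[r] = -0.3281, γ^t·E[r] = -0.295313, running G = -0.795313
t=2: π = [0.2012, 0.1504, 0.2090, 0.1660, 0.1250, 0.1484], E[r] = -0.3555, γ^t·E[r] = -0.287930, running G = -1.083242
t=3: π = [0.1990, 0.1511, 0.2080, 0.1667, 0.1250, 0.1501], E[r] = -0.3511, γ^t·E[r] = -0.255933, running G = -1.339175
t=4: π = [0.1992, 0.1510, 0.2083, 0.1666, 0.1250, 0.1499], E[r] = -0.3516, γ^t·E[r] = -0.230700, running G = -1.569875
t=5: π = [0.1992, 0.1510, 0.2082, 0.1667, 0.1250, 0.1499], E[r] = -0.3515, γ^t·E[r] = -0.207576, running G = -1.777452
t=6: π = [0.1992, 0.1510, 0.2082, 0.1667, 0.1250, 0.1499], E[r] = -0.3516, γ^t·E[r] = -0.186831, running G = -1.964282
t=7: π = [0.1992, 0.1510, 0.2082, 0.1667, 0.1250, 0.1499], E[r] = -0.3516, γ^t·E[r] = -0.168145, running G = -2.132428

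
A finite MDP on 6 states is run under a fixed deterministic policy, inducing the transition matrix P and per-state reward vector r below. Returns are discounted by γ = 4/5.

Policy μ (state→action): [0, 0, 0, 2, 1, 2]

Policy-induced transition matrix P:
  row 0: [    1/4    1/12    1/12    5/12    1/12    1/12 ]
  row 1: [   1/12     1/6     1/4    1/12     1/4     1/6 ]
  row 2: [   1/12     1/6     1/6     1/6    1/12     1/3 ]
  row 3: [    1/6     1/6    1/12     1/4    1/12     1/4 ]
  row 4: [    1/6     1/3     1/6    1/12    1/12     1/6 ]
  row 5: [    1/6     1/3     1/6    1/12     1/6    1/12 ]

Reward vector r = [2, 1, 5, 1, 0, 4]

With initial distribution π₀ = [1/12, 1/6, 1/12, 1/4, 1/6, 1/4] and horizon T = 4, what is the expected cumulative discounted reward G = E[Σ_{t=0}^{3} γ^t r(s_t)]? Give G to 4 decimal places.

G = 6.2400

t=0: π = [0.0833, 0.1667, 0.0833, 0.2500, 0.1667, 0.2500], E[r] = 2.0000, γ^t·E[r] = 2.000000, running G = 2.000000
t=1: π = [0.1528, 0.2292, 0.1528, 0.1597, 0.1319, 0.1736], E[r] = 2.1528, γ^t·E[r] = 1.722222, running G = 3.722222
t=2: π = [0.1476, 0.2049, 0.1597, 0.1736, 0.1360, 0.1782], E[r] = 2.1852, γ^t·E[r] = 1.398519, running G = 5.120741
t=3: π = [0.1486, 0.2067, 0.1570, 0.1748, 0.1323, 0.1806], E[r] = 2.1860, γ^t·E[r] = 1.119210, running G = 6.239951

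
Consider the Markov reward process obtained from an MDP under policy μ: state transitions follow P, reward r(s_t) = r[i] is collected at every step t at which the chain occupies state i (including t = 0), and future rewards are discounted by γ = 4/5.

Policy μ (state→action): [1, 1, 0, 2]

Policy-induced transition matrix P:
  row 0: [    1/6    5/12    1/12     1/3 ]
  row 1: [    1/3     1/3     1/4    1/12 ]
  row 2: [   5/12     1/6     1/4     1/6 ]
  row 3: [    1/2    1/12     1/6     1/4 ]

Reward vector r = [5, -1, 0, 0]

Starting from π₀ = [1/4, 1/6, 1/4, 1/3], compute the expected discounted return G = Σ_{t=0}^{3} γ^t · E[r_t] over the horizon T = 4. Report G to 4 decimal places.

G = 3.9386

t=0: π = [0.2500, 0.1667, 0.2500, 0.3333], E[r] = 1.0833, γ^t·E[r] = 1.083333, running G = 1.083333
t=1: π = [0.3681, 0.2292, 0.1806, 0.2222], E[r] = 1.6111, γ^t·E[r] = 1.288889, running G = 2.372222
t=2: π = [0.3241, 0.2784, 0.1701, 0.2274], E[r] = 1.3420, γ^t·E[r] = 0.858889, running G = 3.231111
t=3: π = [0.3314, 0.2751, 0.1770, 0.2164], E[r] = 1.3819, γ^t·E[r] = 0.707531, running G = 3.938642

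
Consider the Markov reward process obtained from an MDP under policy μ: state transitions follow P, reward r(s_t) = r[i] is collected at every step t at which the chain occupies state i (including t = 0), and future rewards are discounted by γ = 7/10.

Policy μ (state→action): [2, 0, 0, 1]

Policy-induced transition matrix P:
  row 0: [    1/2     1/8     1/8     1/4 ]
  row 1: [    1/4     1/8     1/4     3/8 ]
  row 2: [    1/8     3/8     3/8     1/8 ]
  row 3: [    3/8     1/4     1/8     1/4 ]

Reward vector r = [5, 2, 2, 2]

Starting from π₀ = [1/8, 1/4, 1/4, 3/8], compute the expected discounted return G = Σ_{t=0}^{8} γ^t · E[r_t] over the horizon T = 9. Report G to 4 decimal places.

G = 8.9066

t=0: π = [0.1250, 0.2500, 0.2500, 0.3750], E[r] = 2.3750, γ^t·E[r] = 2.375000, running G = 2.375000
t=1: π = [0.2969, 0.2344, 0.2188, 0.2500], E[r] = 2.8906, γ^t·E[r] = 2.023438, running G = 4.398438
t=2: π = [0.3281, 0.2109, 0.2090, 0.2520], E[r] = 2.9844, γ^t·E[r] = 1.462344, running G = 5.860781
t=3: π = [0.3374, 0.2087, 0.2036, 0.2502], E[r] = 3.0122, γ^t·E[r] = 1.033187, running G = 6.893968
t=4: π = [0.3402, 0.2072, 0.2020, 0.2506], E[r] = 3.0205, γ^t·E[r] = 0.725231, running G = 7.619200
t=5: π = [0.3411, 0.2068, 0.2014, 0.2506], E[r] = 3.0234, γ^t·E[r] = 0.508139, running G = 8.127338
t=6: π = [0.3414, 0.2067, 0.2012, 0.2507], E[r] = 3.0243, γ^t·E[r] = 0.355807, running G = 8.483146
t=7: π = [0.3415, 0.2066, 0.2011, 0.2507], E[r] = 3.0246, γ^t·E[r] = 0.249091, running G = 8.732237
t=8: π = [0.3416, 0.2066, 0.2011, 0.2507], E[r] = 3.0247, γ^t·E[r] = 0.174370, running G = 8.906607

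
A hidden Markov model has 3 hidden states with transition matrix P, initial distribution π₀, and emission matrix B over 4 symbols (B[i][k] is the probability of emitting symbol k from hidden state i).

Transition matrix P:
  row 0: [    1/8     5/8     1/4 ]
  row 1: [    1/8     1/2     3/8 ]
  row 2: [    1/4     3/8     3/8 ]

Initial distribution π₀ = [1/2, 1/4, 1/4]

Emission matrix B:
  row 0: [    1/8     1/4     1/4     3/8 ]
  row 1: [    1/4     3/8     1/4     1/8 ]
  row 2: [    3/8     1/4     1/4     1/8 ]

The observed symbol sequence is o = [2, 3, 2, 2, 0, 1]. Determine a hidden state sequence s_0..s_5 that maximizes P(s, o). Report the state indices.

t=0: δ = [1.250e-01, 6.250e-02, 6.250e-02]  (obs o_0=2)
t=1: δ = [5.859e-03, 9.766e-03, 3.906e-03]  ψ = [0, 0, 0]  (obs o_1=3)
t=2: δ = [3.052e-04, 1.221e-03, 9.155e-04]  ψ = [1, 1, 1]  (obs o_2=2)
t=3: δ = [5.722e-05, 1.526e-04, 1.144e-04]  ψ = [2, 1, 1]  (obs o_3=2)
t=4: δ = [3.576e-06, 1.907e-05, 2.146e-05]  ψ = [2, 1, 1]  (obs o_4=0)
t=5: δ = [1.341e-06, 3.576e-06, 2.012e-06]  ψ = [2, 1, 2]  (obs o_5=1)
backtrack: best end state = 1; path = [0, 1, 1, 1, 1, 1]

path = [0, 1, 1, 1, 1, 1]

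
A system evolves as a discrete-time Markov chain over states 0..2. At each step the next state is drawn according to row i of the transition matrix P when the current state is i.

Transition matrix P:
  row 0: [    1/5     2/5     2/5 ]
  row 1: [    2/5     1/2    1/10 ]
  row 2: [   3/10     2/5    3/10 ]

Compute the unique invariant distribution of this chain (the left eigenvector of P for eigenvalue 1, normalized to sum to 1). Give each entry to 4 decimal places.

π = [0.3131, 0.4444, 0.2424]

Balance equations π_j = Σ_i π_i·P[i][j]:
  π_0 = 1/5·π_0 + 2/5·π_1 + 3/10·π_2
  π_1 = 2/5·π_0 + 1/2·π_1 + 2/5·π_2
  normalize: π_0 + π_1 + π_2 = 1
Solving the linear system gives exactly π = [31/99, 4/9, 8/33].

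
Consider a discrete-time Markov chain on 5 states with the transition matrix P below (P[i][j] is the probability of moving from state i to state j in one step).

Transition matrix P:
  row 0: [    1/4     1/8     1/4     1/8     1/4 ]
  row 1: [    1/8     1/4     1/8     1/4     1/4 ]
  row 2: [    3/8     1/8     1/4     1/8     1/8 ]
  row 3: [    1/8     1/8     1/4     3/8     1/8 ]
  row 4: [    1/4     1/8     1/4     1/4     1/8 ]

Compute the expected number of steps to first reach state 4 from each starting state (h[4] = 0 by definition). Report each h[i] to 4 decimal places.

h = [5.0717, 5.1019, 5.7057, 5.9170, 0.0000]

First-step conditioning: h[4] = 0; for i ≠ 4, h[i] = 1 + Σ_k P[i][k]·h[k].
  h[0] = 1 + 1/4·h[0] + 1/8·h[1] + 1/4·h[2] + 1/8·h[3]
  h[1] = 1 + 1/8·h[0] + 1/4·h[1] + 1/8·h[2] + 1/4·h[3]
  h[2] = 1 + 3/8·h[0] + 1/8·h[1] + 1/4·h[2] + 1/8·h[3]
  h[3] = 1 + 1/8·h[0] + 1/8·h[1] + 1/4·h[2] + 3/8·h[3]
Solving the 4×4 linear system over states ≠ 4 gives exactly h = [1344/265, 1352/265, 1512/265, 1568/265, 0] (h[4] = 0 is the target).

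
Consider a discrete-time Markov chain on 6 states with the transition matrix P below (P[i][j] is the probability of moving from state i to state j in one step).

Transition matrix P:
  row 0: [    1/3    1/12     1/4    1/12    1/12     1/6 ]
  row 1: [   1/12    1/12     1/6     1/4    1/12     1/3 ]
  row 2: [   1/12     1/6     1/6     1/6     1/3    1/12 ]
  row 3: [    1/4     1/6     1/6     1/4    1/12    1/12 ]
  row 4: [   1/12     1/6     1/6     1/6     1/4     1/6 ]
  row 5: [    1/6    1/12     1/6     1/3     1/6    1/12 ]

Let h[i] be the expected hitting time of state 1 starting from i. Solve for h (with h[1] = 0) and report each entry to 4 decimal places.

First-step conditioning: h[1] = 0; for i ≠ 1, h[i] = 1 + Σ_k P[i][k]·h[k].
  h[0] = 1 + 1/3·h[0] + 1/4·h[2] + 1/12·h[3] + 1/12·h[4] + 1/6·h[5]
  h[2] = 1 + 1/12·h[0] + 1/6·h[2] + 1/6·h[3] + 1/3·h[4] + 1/12·h[5]
  h[3] = 1 + 1/4·h[0] + 1/6·h[2] + 1/4·h[3] + 1/12·h[4] + 1/12·h[5]
  h[4] = 1 + 1/12·h[0] + 1/6·h[2] + 1/6·h[3] + 1/4·h[4] + 1/6·h[5]
  h[5] = 1 + 1/6·h[0] + 1/6·h[2] + 1/3·h[3] + 1/6·h[4] + 1/12·h[5]
Solving the 5×5 linear system over states ≠ 1 gives exactly h = [212592/27277, 0, 190308/27277, 193980/27277, 191700/27277, 208404/27277] (h[1] = 0 is the target).

h = [7.7938, 0.0000, 6.9769, 7.1115, 7.0279, 7.6403]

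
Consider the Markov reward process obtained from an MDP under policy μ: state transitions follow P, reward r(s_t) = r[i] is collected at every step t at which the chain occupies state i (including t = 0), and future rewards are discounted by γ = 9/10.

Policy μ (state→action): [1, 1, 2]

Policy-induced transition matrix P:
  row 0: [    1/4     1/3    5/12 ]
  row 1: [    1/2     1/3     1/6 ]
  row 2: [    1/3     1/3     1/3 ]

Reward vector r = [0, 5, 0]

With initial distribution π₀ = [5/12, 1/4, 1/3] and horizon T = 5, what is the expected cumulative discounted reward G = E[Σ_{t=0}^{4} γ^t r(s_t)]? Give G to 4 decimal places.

G = 6.4085

t=0: π = [0.4167, 0.2500, 0.3333], E[r] = 1.2500, γ^t·E[r] = 1.250000, running G = 1.250000
t=1: π = [0.3403, 0.3333, 0.3264], E[r] = 1.6667, γ^t·E[r] = 1.500000, running G = 2.750000
t=2: π = [0.3605, 0.3333, 0.3061], E[r] = 1.6667, γ^t·E[r] = 1.350000, running G = 4.100000
t=3: π = [0.3588, 0.3333, 0.3078], E[r] = 1.6667, γ^t·E[r] = 1.215000, running G = 5.315000
t=4: π = [0.3590, 0.3333, 0.3077], E[r] = 1.6667, γ^t·E[r] = 1.093500, running G = 6.408500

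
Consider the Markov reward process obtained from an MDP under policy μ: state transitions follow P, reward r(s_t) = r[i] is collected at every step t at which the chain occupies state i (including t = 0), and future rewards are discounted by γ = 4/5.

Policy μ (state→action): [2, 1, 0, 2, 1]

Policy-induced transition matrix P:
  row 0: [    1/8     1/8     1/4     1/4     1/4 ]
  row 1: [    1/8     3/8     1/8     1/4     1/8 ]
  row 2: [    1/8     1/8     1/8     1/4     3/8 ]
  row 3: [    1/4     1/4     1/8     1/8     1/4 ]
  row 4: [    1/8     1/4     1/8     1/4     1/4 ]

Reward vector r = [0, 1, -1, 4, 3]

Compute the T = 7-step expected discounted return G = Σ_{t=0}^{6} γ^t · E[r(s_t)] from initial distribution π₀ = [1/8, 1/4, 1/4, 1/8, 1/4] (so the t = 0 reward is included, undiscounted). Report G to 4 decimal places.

t=0: π = [0.1250, 0.2500, 0.2500, 0.1250, 0.2500], E[r] = 1.2500, γ^t·E[r] = 1.250000, running G = 1.250000
t=1: π = [0.1406, 0.2344, 0.1406, 0.2344, 0.2500], E[r] = 1.7813, γ^t·E[r] = 1.425000, running G = 2.675000
t=2: π = [0.1543, 0.2441, 0.1426, 0.2207, 0.2383], E[r] = 1.6992, γ^t·E[r] = 1.087500, running G = 3.762500
t=3: π = [0.1526, 0.2434, 0.1443, 0.2224, 0.2373], E[r] = 1.7007, γ^t·E[r] = 0.870750, running G = 4.633250
t=4: π = [0.1528, 0.2433, 0.1441, 0.2222, 0.2376], E[r] = 1.7009, γ^t·E[r] = 0.696675, running G = 5.329925
t=5: π = [0.1528, 0.2433, 0.1441, 0.2222, 0.2376], E[r] = 1.7009, γ^t·E[r] = 0.557348, running G = 5.887273
t=6: π = [0.1528, 0.2433, 0.1441, 0.2222, 0.2376], E[r] = 1.7009, γ^t·E[r] = 0.445879, running G = 6.333151

G = 6.3332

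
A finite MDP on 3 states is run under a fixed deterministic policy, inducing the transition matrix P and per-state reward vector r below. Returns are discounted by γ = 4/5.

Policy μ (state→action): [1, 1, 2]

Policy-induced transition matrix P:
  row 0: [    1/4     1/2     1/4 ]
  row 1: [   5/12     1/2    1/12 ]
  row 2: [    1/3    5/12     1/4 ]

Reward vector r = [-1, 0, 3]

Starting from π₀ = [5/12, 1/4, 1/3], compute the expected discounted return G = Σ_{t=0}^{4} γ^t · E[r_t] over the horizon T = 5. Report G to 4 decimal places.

t=0: π = [0.4167, 0.2500, 0.3333], E[r] = 0.5833, γ^t·E[r] = 0.583333, running G = 0.583333
t=1: π = [0.3194, 0.4722, 0.2083], E[r] = 0.3056, γ^t·E[r] = 0.244444, running G = 0.827778
t=2: π = [0.3461, 0.4826, 0.1713], E[r] = 0.1678, γ^t·E[r] = 0.107407, running G = 0.935185
t=3: π = [0.3447, 0.4857, 0.1696], E[r] = 0.1640, γ^t·E[r] = 0.083951, running G = 1.019136
t=4: π = [0.3451, 0.4859, 0.1690], E[r] = 0.1621, γ^t·E[r] = 0.066377, running G = 1.085513

G = 1.0855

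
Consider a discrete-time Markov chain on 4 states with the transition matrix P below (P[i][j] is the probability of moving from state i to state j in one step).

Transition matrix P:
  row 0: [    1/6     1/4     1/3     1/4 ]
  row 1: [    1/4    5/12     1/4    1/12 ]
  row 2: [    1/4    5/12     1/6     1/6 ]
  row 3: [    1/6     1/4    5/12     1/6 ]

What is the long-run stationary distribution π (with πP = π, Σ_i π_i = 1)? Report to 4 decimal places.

Balance equations π_j = Σ_i π_i·P[i][j]:
  π_0 = 1/6·π_0 + 1/4·π_1 + 1/4·π_2 + 1/6·π_3
  π_1 = 1/4·π_0 + 5/12·π_1 + 5/12·π_2 + 1/4·π_3
  π_2 = 1/3·π_0 + 1/4·π_1 + 1/6·π_2 + 5/12·π_3
  normalize: π_0 + π_1 + π_2 + π_3 = 1
Solving the linear system gives exactly π = [407/1860, 659/1860, 101/372, 289/1860].

π = [0.2188, 0.3543, 0.2715, 0.1554]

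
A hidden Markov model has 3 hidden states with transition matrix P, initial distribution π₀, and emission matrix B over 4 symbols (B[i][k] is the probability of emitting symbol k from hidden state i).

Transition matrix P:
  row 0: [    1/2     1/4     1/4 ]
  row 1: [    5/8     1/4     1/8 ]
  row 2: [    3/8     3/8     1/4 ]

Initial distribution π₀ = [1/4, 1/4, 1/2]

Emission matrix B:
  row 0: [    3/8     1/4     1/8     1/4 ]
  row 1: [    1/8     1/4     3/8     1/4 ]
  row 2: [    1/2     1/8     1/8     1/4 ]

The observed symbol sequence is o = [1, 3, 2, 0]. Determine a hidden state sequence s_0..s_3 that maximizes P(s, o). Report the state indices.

path = [1, 0, 1, 0]

t=0: δ = [6.250e-02, 6.250e-02, 6.250e-02]  (obs o_0=1)
t=1: δ = [9.766e-03, 5.859e-03, 3.906e-03]  ψ = [1, 2, 0]  (obs o_1=3)
t=2: δ = [6.104e-04, 9.155e-04, 3.052e-04]  ψ = [0, 0, 0]  (obs o_2=2)
t=3: δ = [2.146e-04, 2.861e-05, 7.629e-05]  ψ = [1, 1, 0]  (obs o_3=0)
backtrack: best end state = 0; path = [1, 0, 1, 0]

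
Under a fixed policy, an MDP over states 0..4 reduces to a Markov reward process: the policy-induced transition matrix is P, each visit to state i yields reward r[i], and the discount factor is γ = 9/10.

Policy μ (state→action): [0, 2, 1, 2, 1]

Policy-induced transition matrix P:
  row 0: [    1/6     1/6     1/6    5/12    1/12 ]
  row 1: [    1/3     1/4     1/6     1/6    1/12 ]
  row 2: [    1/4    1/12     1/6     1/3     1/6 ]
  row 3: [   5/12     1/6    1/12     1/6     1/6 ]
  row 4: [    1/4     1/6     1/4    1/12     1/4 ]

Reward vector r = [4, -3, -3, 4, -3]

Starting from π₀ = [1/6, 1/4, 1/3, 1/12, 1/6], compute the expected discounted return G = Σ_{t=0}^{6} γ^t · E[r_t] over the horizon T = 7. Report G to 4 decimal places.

G = 1.7772

t=0: π = [0.1667, 0.2500, 0.3333, 0.0833, 0.1667], E[r] = -1.2500, γ^t·E[r] = -1.250000, running G = -1.250000
t=1: π = [0.2708, 0.1597, 0.1736, 0.2500, 0.1458], E[r] = 0.6458, γ^t·E[r] = 0.581250, running G = -0.668750
t=2: π = [0.2824, 0.1655, 0.1580, 0.2512, 0.1429], E[r] = 0.7350, γ^t·E[r] = 0.595313, running G = -0.073438
t=3: π = [0.2821, 0.1673, 0.1576, 0.2517, 0.1413], E[r] = 0.7366, γ^t·E[r] = 0.537012, running G = 0.463574
t=4: π = [0.2824, 0.1675, 0.1575, 0.2517, 0.1410], E[r] = 0.7386, γ^t·E[r] = 0.484566, running G = 0.948140
t=5: π = [0.2824, 0.1675, 0.1574, 0.2518, 0.1409], E[r] = 0.7389, γ^t·E[r] = 0.436322, running G = 1.384462
t=6: π = [0.2824, 0.1675, 0.1574, 0.2518, 0.1409], E[r] = 0.7390, γ^t·E[r] = 0.392735, running G = 1.777197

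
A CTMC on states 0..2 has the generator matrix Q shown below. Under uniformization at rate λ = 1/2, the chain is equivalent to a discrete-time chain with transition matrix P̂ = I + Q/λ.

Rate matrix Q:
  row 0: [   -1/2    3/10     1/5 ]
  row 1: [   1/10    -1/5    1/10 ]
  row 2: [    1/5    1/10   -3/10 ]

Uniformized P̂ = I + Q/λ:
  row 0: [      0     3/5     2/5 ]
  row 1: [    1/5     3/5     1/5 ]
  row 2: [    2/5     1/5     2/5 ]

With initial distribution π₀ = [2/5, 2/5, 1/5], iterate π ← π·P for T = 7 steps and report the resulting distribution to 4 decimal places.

t=0: π = [0.4000, 0.4000, 0.2000]
t=1: π = [0.1600, 0.5200, 0.3200]
t=2: π = [0.2320, 0.4720, 0.2960]
t=3: π = [0.2128, 0.4816, 0.3056]
t=4: π = [0.2186, 0.4778, 0.3037]
t=5: π = [0.2170, 0.4785, 0.3044]
t=6: π = [0.2175, 0.4782, 0.3043]
t=7: π = [0.2174, 0.4783, 0.3044]

π = [0.2174, 0.4783, 0.3044]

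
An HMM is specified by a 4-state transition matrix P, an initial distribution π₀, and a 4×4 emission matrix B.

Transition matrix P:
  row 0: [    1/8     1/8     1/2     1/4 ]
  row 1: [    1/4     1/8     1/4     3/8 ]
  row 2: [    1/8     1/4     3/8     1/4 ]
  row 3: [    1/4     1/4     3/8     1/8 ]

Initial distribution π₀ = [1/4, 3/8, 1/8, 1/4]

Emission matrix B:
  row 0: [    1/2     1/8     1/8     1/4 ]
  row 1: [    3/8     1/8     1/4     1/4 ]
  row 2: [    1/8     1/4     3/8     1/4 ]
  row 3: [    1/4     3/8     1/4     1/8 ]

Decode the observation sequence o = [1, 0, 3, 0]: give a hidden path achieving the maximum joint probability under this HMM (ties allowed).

t=0: δ = [3.125e-02, 4.688e-02, 3.125e-02, 9.375e-02]  (obs o_0=1)
t=1: δ = [1.172e-02, 8.789e-03, 4.395e-03, 4.395e-03]  ψ = [3, 3, 3, 1]  (obs o_1=0)
t=2: δ = [5.493e-04, 3.662e-04, 1.465e-03, 4.120e-04]  ψ = [1, 0, 0, 1]  (obs o_2=3)
t=3: δ = [9.155e-05, 1.373e-04, 6.866e-05, 9.155e-05]  ψ = [2, 2, 2, 2]  (obs o_3=0)
backtrack: best end state = 1; path = [3, 0, 2, 1]

path = [3, 0, 2, 1]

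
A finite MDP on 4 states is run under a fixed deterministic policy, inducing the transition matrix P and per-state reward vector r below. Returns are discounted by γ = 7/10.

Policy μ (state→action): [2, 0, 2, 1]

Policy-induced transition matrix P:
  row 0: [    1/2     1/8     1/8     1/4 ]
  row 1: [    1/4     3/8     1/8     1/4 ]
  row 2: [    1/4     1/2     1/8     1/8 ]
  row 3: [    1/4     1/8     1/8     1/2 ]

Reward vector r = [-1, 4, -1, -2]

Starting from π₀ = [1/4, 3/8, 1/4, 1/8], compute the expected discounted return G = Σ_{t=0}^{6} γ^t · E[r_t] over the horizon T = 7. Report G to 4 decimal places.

t=0: π = [0.2500, 0.3750, 0.2500, 0.1250], E[r] = 0.7500, γ^t·E[r] = 0.750000, running G = 0.750000
t=1: π = [0.3125, 0.3125, 0.1250, 0.2500], E[r] = 0.3125, γ^t·E[r] = 0.218750, running G = 0.968750
t=2: π = [0.3281, 0.2500, 0.1250, 0.2969], E[r] = -0.0469, γ^t·E[r] = -0.022969, running G = 0.945781
t=3: π = [0.3320, 0.2344, 0.1250, 0.3086], E[r] = -0.1367, γ^t·E[r] = -0.046895, running G = 0.898887
t=4: π = [0.3330, 0.2305, 0.1250, 0.3115], E[r] = -0.1592, γ^t·E[r] = -0.038219, running G = 0.860668
t=5: π = [0.3333, 0.2295, 0.1250, 0.3123], E[r] = -0.1648, γ^t·E[r] = -0.027697, running G = 0.832971
t=6: π = [0.3333, 0.2292, 0.1250, 0.3124], E[r] = -0.1662, γ^t·E[r] = -0.019553, running G = 0.813417

G = 0.8134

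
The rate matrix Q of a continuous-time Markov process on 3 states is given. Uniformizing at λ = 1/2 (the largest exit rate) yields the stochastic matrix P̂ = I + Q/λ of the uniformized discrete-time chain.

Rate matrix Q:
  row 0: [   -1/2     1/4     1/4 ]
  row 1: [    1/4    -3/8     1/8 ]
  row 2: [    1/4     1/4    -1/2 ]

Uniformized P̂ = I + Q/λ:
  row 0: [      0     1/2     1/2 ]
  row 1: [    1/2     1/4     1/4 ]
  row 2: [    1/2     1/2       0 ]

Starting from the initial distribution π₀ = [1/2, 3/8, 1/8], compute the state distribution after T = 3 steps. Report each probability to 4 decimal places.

t=0: π = [0.5000, 0.3750, 0.1250]
t=1: π = [0.2500, 0.4063, 0.3438]
t=2: π = [0.3750, 0.3984, 0.2266]
t=3: π = [0.3125, 0.4004, 0.2871]

π = [0.3125, 0.4004, 0.2871]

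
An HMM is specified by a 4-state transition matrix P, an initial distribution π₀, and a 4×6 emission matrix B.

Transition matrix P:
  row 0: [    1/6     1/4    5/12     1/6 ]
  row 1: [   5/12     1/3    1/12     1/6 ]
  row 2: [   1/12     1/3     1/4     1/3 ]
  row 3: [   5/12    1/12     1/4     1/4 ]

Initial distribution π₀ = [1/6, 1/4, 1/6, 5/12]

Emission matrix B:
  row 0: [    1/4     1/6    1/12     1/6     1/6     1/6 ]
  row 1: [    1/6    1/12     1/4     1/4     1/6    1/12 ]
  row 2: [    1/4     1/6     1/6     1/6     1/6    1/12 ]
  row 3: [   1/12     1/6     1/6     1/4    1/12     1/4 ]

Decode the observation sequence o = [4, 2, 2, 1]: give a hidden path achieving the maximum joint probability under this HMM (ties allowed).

t=0: δ = [2.778e-02, 4.167e-02, 2.778e-02, 3.472e-02]  (obs o_0=4)
t=1: δ = [1.447e-03, 3.472e-03, 1.929e-03, 1.543e-03]  ψ = [1, 1, 0, 2]  (obs o_1=2)
t=2: δ = [1.206e-04, 2.894e-04, 1.005e-04, 1.072e-04]  ψ = [1, 1, 0, 2]  (obs o_2=2)
t=3: δ = [2.009e-05, 8.038e-06, 8.372e-06, 8.038e-06]  ψ = [1, 1, 0, 1]  (obs o_3=1)
backtrack: best end state = 0; path = [1, 1, 1, 0]

path = [1, 1, 1, 0]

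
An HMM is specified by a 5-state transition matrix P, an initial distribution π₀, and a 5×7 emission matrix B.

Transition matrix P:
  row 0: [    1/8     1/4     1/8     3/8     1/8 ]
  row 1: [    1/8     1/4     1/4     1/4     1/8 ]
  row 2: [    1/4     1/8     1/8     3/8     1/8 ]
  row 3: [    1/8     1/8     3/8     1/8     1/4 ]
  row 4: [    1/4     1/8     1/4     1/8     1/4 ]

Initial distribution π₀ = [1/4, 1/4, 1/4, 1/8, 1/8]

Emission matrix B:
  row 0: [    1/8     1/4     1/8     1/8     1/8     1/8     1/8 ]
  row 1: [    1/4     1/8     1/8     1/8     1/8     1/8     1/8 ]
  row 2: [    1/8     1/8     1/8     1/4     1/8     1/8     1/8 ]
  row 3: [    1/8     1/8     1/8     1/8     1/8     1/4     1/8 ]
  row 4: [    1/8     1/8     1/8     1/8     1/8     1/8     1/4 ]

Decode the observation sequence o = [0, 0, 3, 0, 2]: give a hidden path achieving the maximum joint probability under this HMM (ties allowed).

path = [1, 1, 2, 3, 2]

t=0: δ = [3.125e-02, 6.250e-02, 3.125e-02, 1.562e-02, 1.562e-02]  (obs o_0=0)
t=1: δ = [9.766e-04, 3.906e-03, 1.953e-03, 1.953e-03, 9.766e-04]  ψ = [1, 1, 1, 1, 1]  (obs o_1=0)
t=2: δ = [6.104e-05, 1.221e-04, 2.441e-04, 1.221e-04, 6.104e-05]  ψ = [1, 1, 1, 1, 1]  (obs o_2=3)
t=3: δ = [7.629e-06, 7.629e-06, 5.722e-06, 1.144e-05, 3.815e-06]  ψ = [2, 1, 3, 2, 2]  (obs o_3=0)
t=4: δ = [1.788e-07, 2.384e-07, 5.364e-07, 3.576e-07, 3.576e-07]  ψ = [2, 0, 3, 0, 3]  (obs o_4=2)
backtrack: best end state = 2; path = [1, 1, 2, 3, 2]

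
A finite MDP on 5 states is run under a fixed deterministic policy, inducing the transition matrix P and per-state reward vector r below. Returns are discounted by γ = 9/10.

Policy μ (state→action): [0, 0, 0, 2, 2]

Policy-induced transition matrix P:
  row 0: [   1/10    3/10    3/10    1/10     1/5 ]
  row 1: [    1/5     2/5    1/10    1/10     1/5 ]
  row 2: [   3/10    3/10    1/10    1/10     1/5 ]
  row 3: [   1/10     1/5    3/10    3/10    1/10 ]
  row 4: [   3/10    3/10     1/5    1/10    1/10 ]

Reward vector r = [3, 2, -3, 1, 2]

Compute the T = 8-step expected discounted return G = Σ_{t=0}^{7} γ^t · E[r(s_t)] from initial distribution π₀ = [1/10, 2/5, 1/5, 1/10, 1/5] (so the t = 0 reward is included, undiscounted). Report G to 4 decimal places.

t=0: π = [0.1000, 0.4000, 0.2000, 0.1000, 0.2000], E[r] = 1.0000, γ^t·E[r] = 1.000000, running G = 1.000000
t=1: π = [0.2200, 0.3300, 0.1600, 0.1200, 0.1700], E[r] = 1.3000, γ^t·E[r] = 1.170000, running G = 2.170000
t=2: π = [0.1990, 0.3210, 0.1850, 0.1240, 0.1710], E[r] = 1.1500, γ^t·E[r] = 0.931500, running G = 3.101500
t=3: π = [0.2033, 0.3197, 0.1817, 0.1248, 0.1705], E[r] = 1.1700, γ^t·E[r] = 0.852930, running G = 3.954430
t=4: π = [0.2024, 0.3195, 0.1827, 0.1250, 0.1705], E[r] = 1.1641, γ^t·E[r] = 0.763766, running G = 4.718196
t=5: π = [0.2026, 0.3195, 0.1825, 0.1250, 0.1705], E[r] = 1.1650, γ^t·E[r] = 0.687909, running G = 5.406105
t=6: π = [0.2025, 0.3194, 0.1826, 0.1250, 0.1705], E[r] = 1.1647, γ^t·E[r] = 0.618993, running G = 6.025098
t=7: π = [0.2025, 0.3194, 0.1826, 0.1250, 0.1705], E[r] = 1.1648, γ^t·E[r] = 0.557111, running G = 6.582209

G = 6.5822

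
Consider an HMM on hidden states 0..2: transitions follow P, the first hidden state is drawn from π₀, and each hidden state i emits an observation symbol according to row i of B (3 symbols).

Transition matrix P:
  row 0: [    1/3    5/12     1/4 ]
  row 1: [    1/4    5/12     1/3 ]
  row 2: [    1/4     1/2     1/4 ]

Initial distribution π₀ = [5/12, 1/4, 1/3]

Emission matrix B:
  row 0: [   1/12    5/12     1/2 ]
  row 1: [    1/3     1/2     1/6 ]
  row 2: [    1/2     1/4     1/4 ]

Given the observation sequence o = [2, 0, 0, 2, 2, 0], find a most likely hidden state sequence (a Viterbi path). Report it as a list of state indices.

t=0: δ = [2.083e-01, 4.167e-02, 8.333e-02]  (obs o_0=2)
t=1: δ = [5.787e-03, 2.894e-02, 2.604e-02]  ψ = [0, 0, 0]  (obs o_1=0)
t=2: δ = [6.028e-04, 4.340e-03, 4.823e-03]  ψ = [1, 2, 1]  (obs o_2=0)
t=3: δ = [6.028e-04, 4.019e-04, 3.617e-04]  ψ = [2, 2, 1]  (obs o_3=2)
t=4: δ = [1.005e-04, 4.186e-05, 3.768e-05]  ψ = [0, 0, 0]  (obs o_4=2)
t=5: δ = [2.791e-06, 1.395e-05, 1.256e-05]  ψ = [0, 0, 0]  (obs o_5=0)
backtrack: best end state = 1; path = [0, 1, 2, 0, 0, 1]

path = [0, 1, 2, 0, 0, 1]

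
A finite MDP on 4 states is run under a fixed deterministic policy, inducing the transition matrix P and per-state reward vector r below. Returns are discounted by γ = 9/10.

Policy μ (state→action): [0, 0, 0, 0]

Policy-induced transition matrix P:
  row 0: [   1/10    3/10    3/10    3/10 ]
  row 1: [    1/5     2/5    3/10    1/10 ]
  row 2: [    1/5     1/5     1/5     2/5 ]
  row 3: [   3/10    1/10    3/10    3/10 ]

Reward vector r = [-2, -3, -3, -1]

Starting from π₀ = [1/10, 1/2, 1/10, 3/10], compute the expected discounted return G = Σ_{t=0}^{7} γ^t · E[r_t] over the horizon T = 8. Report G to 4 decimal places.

t=0: π = [0.1000, 0.5000, 0.1000, 0.3000], E[r] = -2.3000, γ^t·E[r] = -2.300000, running G = -2.300000
t=1: π = [0.2200, 0.2800, 0.2900, 0.2100], E[r] = -2.3600, γ^t·E[r] = -2.124000, running G = -4.424000
t=2: π = [0.1990, 0.2570, 0.2710, 0.2730], E[r] = -2.2550, γ^t·E[r] = -1.826550, running G = -6.250550
t=3: π = [0.2074, 0.2440, 0.2729, 0.2757], E[r] = -2.2412, γ^t·E[r] = -1.633835, running G = -7.884385
t=4: π = [0.2068, 0.2420, 0.2727, 0.2785], E[r] = -2.2362, γ^t·E[r] = -1.467164, running G = -9.351549
t=5: π = [0.2072, 0.2412, 0.2727, 0.2789], E[r] = -2.2351, γ^t·E[r] = -1.319792, running G = -10.671341
t=6: π = [0.2072, 0.2411, 0.2727, 0.2790], E[r] = -2.2348, γ^t·E[r] = -1.187651, running G = -11.858992
t=7: π = [0.2072, 0.2410, 0.2727, 0.2791], E[r] = -2.2347, γ^t·E[r] = -1.068849, running G = -12.927842

G = -12.9278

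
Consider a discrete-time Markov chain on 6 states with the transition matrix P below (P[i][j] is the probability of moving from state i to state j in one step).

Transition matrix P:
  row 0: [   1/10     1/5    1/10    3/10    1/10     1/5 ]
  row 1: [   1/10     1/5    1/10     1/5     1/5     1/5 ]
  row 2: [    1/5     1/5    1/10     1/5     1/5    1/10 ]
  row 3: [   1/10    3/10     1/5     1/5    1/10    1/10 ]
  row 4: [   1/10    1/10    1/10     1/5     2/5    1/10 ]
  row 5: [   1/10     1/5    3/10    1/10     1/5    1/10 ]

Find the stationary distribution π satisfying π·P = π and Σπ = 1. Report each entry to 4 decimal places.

π = [0.1146, 0.1987, 0.1461, 0.1983, 0.2109, 0.1313]

Balance equations π_j = Σ_i π_i·P[i][j]:
  π_0 = 1/10·π_0 + 1/10·π_1 + 1/5·π_2 + 1/10·π_3 + 1/10·π_4 + 1/10·π_5
  π_1 = 1/5·π_0 + 1/5·π_1 + 1/5·π_2 + 3/10·π_3 + 1/10·π_4 + 1/5·π_5
  π_2 = 1/10·π_0 + 1/10·π_1 + 1/10·π_2 + 1/5·π_3 + 1/10·π_4 + 3/10·π_5
  π_3 = 3/10·π_0 + 1/5·π_1 + 1/5·π_2 + 1/5·π_3 + 1/5·π_4 + 1/10·π_5
  π_4 = 1/10·π_0 + 1/5·π_1 + 1/5·π_2 + 1/10·π_3 + 2/5·π_4 + 1/5·π_5
  normalize: π_0 + π_1 + π_2 + π_3 + π_4 + π_5 = 1
Solving the linear system gives exactly π = [10169/88727, 17634/88727, 12963/88727, 17597/88727, 18711/88727, 11653/88727].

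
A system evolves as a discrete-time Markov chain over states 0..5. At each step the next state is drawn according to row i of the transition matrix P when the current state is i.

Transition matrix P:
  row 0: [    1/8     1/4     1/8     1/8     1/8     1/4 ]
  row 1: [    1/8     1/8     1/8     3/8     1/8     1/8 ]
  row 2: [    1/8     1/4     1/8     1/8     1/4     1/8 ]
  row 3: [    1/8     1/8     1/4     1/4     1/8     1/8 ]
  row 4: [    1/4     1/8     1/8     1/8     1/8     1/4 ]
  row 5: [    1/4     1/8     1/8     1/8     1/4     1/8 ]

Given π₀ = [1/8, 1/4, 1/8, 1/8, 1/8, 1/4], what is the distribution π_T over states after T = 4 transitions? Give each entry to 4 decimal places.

π = [0.1664, 0.1644, 0.1487, 0.1898, 0.1643, 0.1664]

t=0: π = [0.1250, 0.2500, 0.1250, 0.1250, 0.1250, 0.2500]
t=1: π = [0.1719, 0.1563, 0.1406, 0.2031, 0.1719, 0.1563]
t=2: π = [0.1660, 0.1641, 0.1504, 0.1895, 0.1621, 0.1680]
t=3: π = [0.1663, 0.1646, 0.1487, 0.1897, 0.1648, 0.1660]
t=4: π = [0.1664, 0.1644, 0.1487, 0.1898, 0.1643, 0.1664]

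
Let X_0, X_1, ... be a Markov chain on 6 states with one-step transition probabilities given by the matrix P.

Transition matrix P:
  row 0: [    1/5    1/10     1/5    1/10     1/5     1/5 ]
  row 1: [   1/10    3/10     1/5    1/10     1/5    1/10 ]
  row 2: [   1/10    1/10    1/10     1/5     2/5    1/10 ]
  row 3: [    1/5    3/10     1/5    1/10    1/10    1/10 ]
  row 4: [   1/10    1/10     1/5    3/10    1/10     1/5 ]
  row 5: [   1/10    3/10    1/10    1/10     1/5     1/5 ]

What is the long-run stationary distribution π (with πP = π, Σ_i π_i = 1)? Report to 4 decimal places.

Balance equations π_j = Σ_i π_i·P[i][j]:
  π_0 = 1/5·π_0 + 1/10·π_1 + 1/10·π_2 + 1/5·π_3 + 1/10·π_4 + 1/10·π_5
  π_1 = 1/10·π_0 + 3/10·π_1 + 1/10·π_2 + 3/10·π_3 + 1/10·π_4 + 3/10·π_5
  π_2 = 1/5·π_0 + 1/5·π_1 + 1/10·π_2 + 1/5·π_3 + 1/5·π_4 + 1/10·π_5
  π_3 = 1/10·π_0 + 1/10·π_1 + 1/5·π_2 + 1/10·π_3 + 3/10·π_4 + 1/10·π_5
  π_4 = 1/5·π_0 + 1/5·π_1 + 2/5·π_2 + 1/10·π_3 + 1/10·π_4 + 1/5·π_5
  normalize: π_0 + π_1 + π_2 + π_3 + π_4 + π_5 = 1
Solving the linear system gives exactly π = [12847/99978, 20093/99978, 8419/49989, 5215/33326, 1043/5262, 7369/49989].

π = [0.1285, 0.2010, 0.1684, 0.1565, 0.1982, 0.1474]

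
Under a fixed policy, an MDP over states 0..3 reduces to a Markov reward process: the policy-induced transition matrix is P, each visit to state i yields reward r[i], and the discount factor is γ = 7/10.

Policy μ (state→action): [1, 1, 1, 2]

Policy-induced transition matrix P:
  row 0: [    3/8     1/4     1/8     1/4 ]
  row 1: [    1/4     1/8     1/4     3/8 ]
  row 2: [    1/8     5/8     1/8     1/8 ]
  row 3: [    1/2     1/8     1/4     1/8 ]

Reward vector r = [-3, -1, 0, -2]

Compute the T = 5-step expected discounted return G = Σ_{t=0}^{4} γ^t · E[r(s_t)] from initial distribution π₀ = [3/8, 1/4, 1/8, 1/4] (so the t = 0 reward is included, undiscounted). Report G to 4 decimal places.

G = -4.9098

t=0: π = [0.3750, 0.2500, 0.1250, 0.2500], E[r] = -1.8750, γ^t·E[r] = -1.875000, running G = -1.875000
t=1: π = [0.3438, 0.2344, 0.1875, 0.2344], E[r] = -1.7344, γ^t·E[r] = -1.214063, running G = -3.089063
t=2: π = [0.3281, 0.2617, 0.1836, 0.2266], E[r] = -1.6992, γ^t·E[r] = -0.832617, running G = -3.921680
t=3: π = [0.3247, 0.2578, 0.1860, 0.2314], E[r] = -1.6948, γ^t·E[r] = -0.581325, running G = -4.503004
t=4: π = [0.3252, 0.2586, 0.1862, 0.2300], E[r] = -1.6943, γ^t·E[r] = -0.406795, running G = -4.909800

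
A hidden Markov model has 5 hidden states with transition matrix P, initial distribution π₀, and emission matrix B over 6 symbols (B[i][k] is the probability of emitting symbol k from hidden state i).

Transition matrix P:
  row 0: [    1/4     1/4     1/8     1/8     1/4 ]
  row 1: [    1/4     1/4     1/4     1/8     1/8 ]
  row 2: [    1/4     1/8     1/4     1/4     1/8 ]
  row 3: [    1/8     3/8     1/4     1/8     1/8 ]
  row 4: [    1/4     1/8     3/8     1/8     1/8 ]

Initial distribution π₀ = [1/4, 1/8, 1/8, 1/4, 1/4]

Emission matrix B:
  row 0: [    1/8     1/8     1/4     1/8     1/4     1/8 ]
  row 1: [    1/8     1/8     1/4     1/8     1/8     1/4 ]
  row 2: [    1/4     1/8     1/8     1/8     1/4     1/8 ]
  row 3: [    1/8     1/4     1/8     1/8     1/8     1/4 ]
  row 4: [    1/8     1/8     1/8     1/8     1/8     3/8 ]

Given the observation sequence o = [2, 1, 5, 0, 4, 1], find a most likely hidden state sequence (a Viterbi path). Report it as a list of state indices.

path = [0, 0, 4, 2, 2, 3]

t=0: δ = [6.250e-02, 3.125e-02, 1.562e-02, 3.125e-02, 3.125e-02]  (obs o_0=2)
t=1: δ = [1.953e-03, 1.953e-03, 1.465e-03, 1.953e-03, 1.953e-03]  ψ = [0, 0, 4, 0, 0]  (obs o_1=1)
t=2: δ = [6.104e-05, 1.831e-04, 9.155e-05, 9.155e-05, 1.831e-04]  ψ = [0, 3, 4, 2, 0]  (obs o_2=5)
t=3: δ = [5.722e-06, 5.722e-06, 1.717e-05, 2.861e-06, 2.861e-06]  ψ = [1, 1, 4, 1, 1]  (obs o_3=0)
t=4: δ = [1.073e-06, 2.682e-07, 1.073e-06, 5.364e-07, 2.682e-07]  ψ = [2, 2, 2, 2, 2]  (obs o_4=4)
t=5: δ = [3.353e-08, 3.353e-08, 3.353e-08, 6.706e-08, 3.353e-08]  ψ = [0, 0, 2, 2, 0]  (obs o_5=1)
backtrack: best end state = 3; path = [0, 0, 4, 2, 2, 3]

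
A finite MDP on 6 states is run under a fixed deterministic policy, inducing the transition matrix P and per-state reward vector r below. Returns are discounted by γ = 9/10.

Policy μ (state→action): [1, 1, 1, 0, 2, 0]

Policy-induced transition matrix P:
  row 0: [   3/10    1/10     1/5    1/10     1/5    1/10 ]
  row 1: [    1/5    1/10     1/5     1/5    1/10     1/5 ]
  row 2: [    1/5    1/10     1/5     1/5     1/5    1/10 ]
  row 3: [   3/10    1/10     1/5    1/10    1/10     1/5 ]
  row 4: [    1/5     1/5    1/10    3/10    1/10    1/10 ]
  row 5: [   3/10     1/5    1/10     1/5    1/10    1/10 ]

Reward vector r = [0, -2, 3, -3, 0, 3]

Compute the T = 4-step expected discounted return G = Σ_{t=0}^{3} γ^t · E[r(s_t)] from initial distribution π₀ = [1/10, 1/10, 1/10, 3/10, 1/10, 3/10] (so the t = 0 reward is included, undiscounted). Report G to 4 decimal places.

G = 0.4270

t=0: π = [0.1000, 0.1000, 0.1000, 0.3000, 0.1000, 0.3000], E[r] = 0.1000, γ^t·E[r] = 0.100000, running G = 0.100000
t=1: π = [0.2700, 0.1400, 0.1600, 0.1700, 0.1200, 0.1400], E[r] = 0.1100, γ^t·E[r] = 0.099000, running G = 0.199000
t=2: π = [0.2580, 0.1260, 0.1740, 0.1680, 0.1430, 0.1310], E[r] = 0.1590, γ^t·E[r] = 0.128790, running G = 0.327790
t=3: π = [0.2557, 0.1274, 0.1726, 0.1717, 0.1432, 0.1294], E[r] = 0.1361, γ^t·E[r] = 0.099217, running G = 0.427007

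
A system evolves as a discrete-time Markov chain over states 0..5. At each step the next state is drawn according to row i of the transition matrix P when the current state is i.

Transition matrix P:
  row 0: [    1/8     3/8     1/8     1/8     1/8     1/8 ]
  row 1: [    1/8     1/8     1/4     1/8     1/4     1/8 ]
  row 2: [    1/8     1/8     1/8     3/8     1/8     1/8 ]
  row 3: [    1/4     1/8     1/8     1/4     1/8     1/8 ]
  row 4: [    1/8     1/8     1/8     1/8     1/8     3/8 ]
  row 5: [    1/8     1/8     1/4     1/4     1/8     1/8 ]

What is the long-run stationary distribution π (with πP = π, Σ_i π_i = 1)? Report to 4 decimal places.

Balance equations π_j = Σ_i π_i·P[i][j]:
  π_0 = 1/8·π_0 + 1/8·π_1 + 1/8·π_2 + 1/4·π_3 + 1/8·π_4 + 1/8·π_5
  π_1 = 3/8·π_0 + 1/8·π_1 + 1/8·π_2 + 1/8·π_3 + 1/8·π_4 + 1/8·π_5
  π_2 = 1/8·π_0 + 1/4·π_1 + 1/8·π_2 + 1/8·π_3 + 1/8·π_4 + 1/4·π_5
  π_3 = 1/8·π_0 + 1/8·π_1 + 3/8·π_2 + 1/4·π_3 + 1/8·π_4 + 1/4·π_5
  π_4 = 1/8·π_0 + 1/4·π_1 + 1/8·π_2 + 1/8·π_3 + 1/8·π_4 + 1/8·π_5
  normalize: π_0 + π_1 + π_2 + π_3 + π_4 + π_5 = 1
Solving the linear system gives exactly π = [579/3818, 311/1909, 316/1909, 407/1909, 555/3818, 308/1909].

π = [0.1517, 0.1629, 0.1655, 0.2132, 0.1454, 0.1613]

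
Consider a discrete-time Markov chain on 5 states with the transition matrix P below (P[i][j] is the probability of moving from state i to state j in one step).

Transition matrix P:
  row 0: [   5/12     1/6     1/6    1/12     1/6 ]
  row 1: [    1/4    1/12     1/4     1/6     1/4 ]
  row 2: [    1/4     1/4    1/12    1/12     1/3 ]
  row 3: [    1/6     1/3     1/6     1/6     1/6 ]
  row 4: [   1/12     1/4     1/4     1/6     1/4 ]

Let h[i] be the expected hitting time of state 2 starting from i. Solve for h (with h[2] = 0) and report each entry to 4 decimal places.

First-step conditioning: h[2] = 0; for i ≠ 2, h[i] = 1 + Σ_k P[i][k]·h[k].
  h[0] = 1 + 5/12·h[0] + 1/6·h[1] + 1/12·h[3] + 1/6·h[4]
  h[1] = 1 + 1/4·h[0] + 1/12·h[1] + 1/6·h[3] + 1/4·h[4]
  h[3] = 1 + 1/6·h[0] + 1/3·h[1] + 1/6·h[3] + 1/6·h[4]
  h[4] = 1 + 1/12·h[0] + 1/4·h[1] + 1/6·h[3] + 1/4·h[4]
Solving the 4×4 linear system over states ≠ 2 gives exactly h = [769/153, 703/153, 0, 757/153, 692/153] (h[2] = 0 is the target).

h = [5.0261, 4.5948, 0.0000, 4.9477, 4.5229]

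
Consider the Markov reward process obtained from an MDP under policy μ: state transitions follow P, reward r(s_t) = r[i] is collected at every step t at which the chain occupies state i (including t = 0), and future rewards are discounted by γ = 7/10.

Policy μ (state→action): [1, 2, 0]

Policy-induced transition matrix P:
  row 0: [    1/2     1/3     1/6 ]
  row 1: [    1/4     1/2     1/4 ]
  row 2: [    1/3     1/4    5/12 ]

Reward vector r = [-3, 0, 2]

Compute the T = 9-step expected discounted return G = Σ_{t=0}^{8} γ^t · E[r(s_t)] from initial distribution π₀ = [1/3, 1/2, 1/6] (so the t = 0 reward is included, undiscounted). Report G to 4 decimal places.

t=0: π = [0.3333, 0.5000, 0.1667], E[r] = -0.6667, γ^t·E[r] = -0.666667, running G = -0.666667
t=1: π = [0.3472, 0.4028, 0.2500], E[r] = -0.5417, γ^t·E[r] = -0.379167, running G = -1.045833
t=2: π = [0.3576, 0.3796, 0.2627], E[r] = -0.5475, γ^t·E[r] = -0.268252, running G = -1.314086
t=3: π = [0.3613, 0.3747, 0.2640], E[r] = -0.5559, γ^t·E[r] = -0.190688, running G = -1.504774
t=4: π = [0.3623, 0.3738, 0.2639], E[r] = -0.5592, γ^t·E[r] = -0.134263, running G = -1.639037
t=5: π = [0.3626, 0.3736, 0.2638], E[r] = -0.5601, γ^t·E[r] = -0.094143, running G = -1.733179
t=6: π = [0.3626, 0.3736, 0.2638], E[r] = -0.5604, γ^t·E[r] = -0.065928, running G = -1.799107
t=7: π = [0.3626, 0.3736, 0.2637], E[r] = -0.5604, γ^t·E[r] = -0.046154, running G = -1.845261
t=8: π = [0.3626, 0.3736, 0.2637], E[r] = -0.5604, γ^t·E[r] = -0.032308, running G = -1.877569

G = -1.8776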